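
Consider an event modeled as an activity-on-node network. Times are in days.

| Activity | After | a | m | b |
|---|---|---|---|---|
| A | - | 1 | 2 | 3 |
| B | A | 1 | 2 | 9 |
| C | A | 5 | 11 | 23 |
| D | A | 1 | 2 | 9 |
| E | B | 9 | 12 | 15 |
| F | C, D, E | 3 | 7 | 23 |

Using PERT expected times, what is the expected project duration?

te_A = (1 + 4·2 + 3)/6 = 12/6 = 2
te_B = (1 + 4·2 + 9)/6 = 18/6 = 3
te_C = (5 + 4·11 + 23)/6 = 72/6 = 12
te_D = (1 + 4·2 + 9)/6 = 18/6 = 3
te_E = (9 + 4·12 + 15)/6 = 72/6 = 12
te_F = (3 + 4·7 + 23)/6 = 54/6 = 9

Forward pass:
ES_A = 0; EF_A = 2
ES_B = 2; EF_B = 2+3 = 5
ES_C = 2; EF_C = 2+12 = 14
ES_D = 2; EF_D = 2+3 = 5
ES_E = 5; EF_E = 5+12 = 17
ES_F = max(EF_C=14, EF_D=5, EF_E=17) = 17; EF_F = 17+9 = 26
Expected project duration μ = 26 days. Critical path: A → B → E → F.

26 days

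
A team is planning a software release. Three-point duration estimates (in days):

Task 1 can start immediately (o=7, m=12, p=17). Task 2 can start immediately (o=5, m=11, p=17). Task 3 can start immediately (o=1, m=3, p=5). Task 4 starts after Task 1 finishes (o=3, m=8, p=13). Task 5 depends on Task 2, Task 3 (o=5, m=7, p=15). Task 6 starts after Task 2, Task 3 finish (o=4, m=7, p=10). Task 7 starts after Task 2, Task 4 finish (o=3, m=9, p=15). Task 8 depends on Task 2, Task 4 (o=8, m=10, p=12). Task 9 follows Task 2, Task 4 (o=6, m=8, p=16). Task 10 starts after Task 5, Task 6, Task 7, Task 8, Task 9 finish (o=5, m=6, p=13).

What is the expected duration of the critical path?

37 days

te_Task 1 = (7 + 4·12 + 17)/6 = 72/6 = 12
te_Task 2 = (5 + 4·11 + 17)/6 = 66/6 = 11
te_Task 3 = (1 + 4·3 + 5)/6 = 18/6 = 3
te_Task 4 = (3 + 4·8 + 13)/6 = 48/6 = 8
te_Task 5 = (5 + 4·7 + 15)/6 = 48/6 = 8
te_Task 6 = (4 + 4·7 + 10)/6 = 42/6 = 7
te_Task 7 = (3 + 4·9 + 15)/6 = 54/6 = 9
te_Task 8 = (8 + 4·10 + 12)/6 = 60/6 = 10
te_Task 9 = (6 + 4·8 + 16)/6 = 54/6 = 9
te_Task 10 = (5 + 4·6 + 13)/6 = 42/6 = 7

Forward pass:
ES_Task 1 = 0; EF_Task 1 = 12
ES_Task 2 = 0; EF_Task 2 = 11
ES_Task 3 = 0; EF_Task 3 = 3
ES_Task 4 = 12; EF_Task 4 = 12+8 = 20
ES_Task 5 = max(EF_Task 2=11, EF_Task 3=3) = 11; EF_Task 5 = 11+8 = 19
ES_Task 6 = max(EF_Task 2=11, EF_Task 3=3) = 11; EF_Task 6 = 11+7 = 18
ES_Task 7 = max(EF_Task 2=11, EF_Task 4=20) = 20; EF_Task 7 = 20+9 = 29
ES_Task 8 = max(EF_Task 2=11, EF_Task 4=20) = 20; EF_Task 8 = 20+10 = 30
ES_Task 9 = max(EF_Task 2=11, EF_Task 4=20) = 20; EF_Task 9 = 20+9 = 29
ES_Task 10 = max(EF_Task 5=19, EF_Task 6=18, EF_Task 7=29, EF_Task 8=30, EF_Task 9=29) = 30; EF_Task 10 = 30+7 = 37
Expected project duration μ = 37 days. Critical path: Task 1 → Task 4 → Task 8 → Task 10.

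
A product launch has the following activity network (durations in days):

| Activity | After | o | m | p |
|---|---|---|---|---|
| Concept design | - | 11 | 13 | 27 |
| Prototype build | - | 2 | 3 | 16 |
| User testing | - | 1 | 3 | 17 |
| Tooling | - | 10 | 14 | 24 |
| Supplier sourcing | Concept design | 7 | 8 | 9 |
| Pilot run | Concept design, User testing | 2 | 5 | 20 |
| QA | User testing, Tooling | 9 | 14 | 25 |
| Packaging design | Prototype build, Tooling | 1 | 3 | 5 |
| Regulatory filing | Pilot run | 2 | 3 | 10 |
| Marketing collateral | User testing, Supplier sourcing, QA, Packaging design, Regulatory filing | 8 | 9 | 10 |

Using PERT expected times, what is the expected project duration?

te_Concept design = (11 + 4·13 + 27)/6 = 90/6 = 15
te_Prototype build = (2 + 4·3 + 16)/6 = 30/6 = 5
te_User testing = (1 + 4·3 + 17)/6 = 30/6 = 5
te_Tooling = (10 + 4·14 + 24)/6 = 90/6 = 15
te_Supplier sourcing = (7 + 4·8 + 9)/6 = 48/6 = 8
te_Pilot run = (2 + 4·5 + 20)/6 = 42/6 = 7
te_QA = (9 + 4·14 + 25)/6 = 90/6 = 15
te_Packaging design = (1 + 4·3 + 5)/6 = 18/6 = 3
te_Regulatory filing = (2 + 4·3 + 10)/6 = 24/6 = 4
te_Marketing collateral = (8 + 4·9 + 10)/6 = 54/6 = 9

Forward pass:
ES_Concept design = 0; EF_Concept design = 15
ES_Prototype build = 0; EF_Prototype build = 5
ES_User testing = 0; EF_User testing = 5
ES_Tooling = 0; EF_Tooling = 15
ES_Supplier sourcing = 15; EF_Supplier sourcing = 15+8 = 23
ES_Pilot run = max(EF_Concept design=15, EF_User testing=5) = 15; EF_Pilot run = 15+7 = 22
ES_QA = max(EF_User testing=5, EF_Tooling=15) = 15; EF_QA = 15+15 = 30
ES_Packaging design = max(EF_Prototype build=5, EF_Tooling=15) = 15; EF_Packaging design = 15+3 = 18
ES_Regulatory filing = 22; EF_Regulatory filing = 22+4 = 26
ES_Marketing collateral = max(EF_User testing=5, EF_Supplier sourcing=23, EF_QA=30, EF_Packaging design=18, EF_Regulatory filing=26) = 30; EF_Marketing collateral = 30+9 = 39
Expected project duration μ = 39 days. Critical path: Tooling → QA → Marketing collateral.

39 days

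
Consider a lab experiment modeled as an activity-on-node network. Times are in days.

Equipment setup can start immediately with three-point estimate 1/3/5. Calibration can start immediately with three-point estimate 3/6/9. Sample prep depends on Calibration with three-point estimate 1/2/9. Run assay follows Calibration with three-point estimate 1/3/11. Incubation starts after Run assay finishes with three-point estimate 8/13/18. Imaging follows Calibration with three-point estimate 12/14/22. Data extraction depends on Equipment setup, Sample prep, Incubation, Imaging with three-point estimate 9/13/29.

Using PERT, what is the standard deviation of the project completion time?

te_Equipment setup = (1 + 4·3 + 5)/6 = 18/6 = 3; σ²_Equipment setup = ((5−1)/6)² = 0.444
te_Calibration = (3 + 4·6 + 9)/6 = 36/6 = 6; σ²_Calibration = ((9−3)/6)² = 1.000
te_Sample prep = (1 + 4·2 + 9)/6 = 18/6 = 3; σ²_Sample prep = ((9−1)/6)² = 1.778
te_Run assay = (1 + 4·3 + 11)/6 = 24/6 = 4; σ²_Run assay = ((11−1)/6)² = 2.778
te_Incubation = (8 + 4·13 + 18)/6 = 78/6 = 13; σ²_Incubation = ((18−8)/6)² = 2.778
te_Imaging = (12 + 4·14 + 22)/6 = 90/6 = 15; σ²_Imaging = ((22−12)/6)² = 2.778
te_Data extraction = (9 + 4·13 + 29)/6 = 90/6 = 15; σ²_Data extraction = ((29−9)/6)² = 11.111

Forward pass:
ES_Equipment setup = 0; EF_Equipment setup = 3
ES_Calibration = 0; EF_Calibration = 6
ES_Sample prep = 6; EF_Sample prep = 6+3 = 9
ES_Run assay = 6; EF_Run assay = 6+4 = 10
ES_Incubation = 10; EF_Incubation = 10+13 = 23
ES_Imaging = 6; EF_Imaging = 6+15 = 21
ES_Data extraction = max(EF_Equipment setup=3, EF_Sample prep=9, EF_Incubation=23, EF_Imaging=21) = 23; EF_Data extraction = 23+15 = 38
Expected project duration μ = 38 days. Critical path: Calibration → Run assay → Incubation → Data extraction.

Variance along critical path = 1.000 + 2.778 + 2.778 + 11.111 = 17.667
σ = √17.667 = 4.203 days

4.20 days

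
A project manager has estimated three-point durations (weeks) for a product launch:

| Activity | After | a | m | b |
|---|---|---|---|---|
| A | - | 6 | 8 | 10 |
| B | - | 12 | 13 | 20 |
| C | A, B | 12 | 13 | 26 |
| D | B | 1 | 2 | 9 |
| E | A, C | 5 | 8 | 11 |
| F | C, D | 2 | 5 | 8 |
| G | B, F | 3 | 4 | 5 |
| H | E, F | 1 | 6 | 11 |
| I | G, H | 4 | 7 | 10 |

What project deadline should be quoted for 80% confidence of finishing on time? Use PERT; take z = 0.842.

52.9 weeks

te_A = (6 + 4·8 + 10)/6 = 48/6 = 8; σ²_A = ((10−6)/6)² = 0.444
te_B = (12 + 4·13 + 20)/6 = 84/6 = 14; σ²_B = ((20−12)/6)² = 1.778
te_C = (12 + 4·13 + 26)/6 = 90/6 = 15; σ²_C = ((26−12)/6)² = 5.444
te_D = (1 + 4·2 + 9)/6 = 18/6 = 3; σ²_D = ((9−1)/6)² = 1.778
te_E = (5 + 4·8 + 11)/6 = 48/6 = 8; σ²_E = ((11−5)/6)² = 1.000
te_F = (2 + 4·5 + 8)/6 = 30/6 = 5; σ²_F = ((8−2)/6)² = 1.000
te_G = (3 + 4·4 + 5)/6 = 24/6 = 4; σ²_G = ((5−3)/6)² = 0.111
te_H = (1 + 4·6 + 11)/6 = 36/6 = 6; σ²_H = ((11−1)/6)² = 2.778
te_I = (4 + 4·7 + 10)/6 = 42/6 = 7; σ²_I = ((10−4)/6)² = 1.000

Forward pass:
ES_A = 0; EF_A = 8
ES_B = 0; EF_B = 14
ES_C = max(EF_A=8, EF_B=14) = 14; EF_C = 14+15 = 29
ES_D = 14; EF_D = 14+3 = 17
ES_E = max(EF_A=8, EF_C=29) = 29; EF_E = 29+8 = 37
ES_F = max(EF_C=29, EF_D=17) = 29; EF_F = 29+5 = 34
ES_G = max(EF_B=14, EF_F=34) = 34; EF_G = 34+4 = 38
ES_H = max(EF_E=37, EF_F=34) = 37; EF_H = 37+6 = 43
ES_I = max(EF_G=38, EF_H=43) = 43; EF_I = 43+7 = 50
Expected project duration μ = 50 weeks. Critical path: B → C → E → H → I.

Variance along critical path = 1.778 + 5.444 + 1.000 + 2.778 + 1.000 = 12.000; σ = 3.464 weeks.
D = μ + z·σ = 50 + 0.842·3.464 = 52.9 weeks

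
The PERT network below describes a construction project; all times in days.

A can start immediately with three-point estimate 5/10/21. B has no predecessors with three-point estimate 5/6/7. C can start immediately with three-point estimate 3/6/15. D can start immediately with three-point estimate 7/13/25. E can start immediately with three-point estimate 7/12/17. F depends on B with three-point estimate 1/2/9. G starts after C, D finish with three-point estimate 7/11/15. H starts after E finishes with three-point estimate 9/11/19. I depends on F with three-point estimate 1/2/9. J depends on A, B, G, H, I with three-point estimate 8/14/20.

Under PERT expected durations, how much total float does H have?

te_A = (5 + 4·10 + 21)/6 = 66/6 = 11
te_B = (5 + 4·6 + 7)/6 = 36/6 = 6
te_C = (3 + 4·6 + 15)/6 = 42/6 = 7
te_D = (7 + 4·13 + 25)/6 = 84/6 = 14
te_E = (7 + 4·12 + 17)/6 = 72/6 = 12
te_F = (1 + 4·2 + 9)/6 = 18/6 = 3
te_G = (7 + 4·11 + 15)/6 = 66/6 = 11
te_H = (9 + 4·11 + 19)/6 = 72/6 = 12
te_I = (1 + 4·2 + 9)/6 = 18/6 = 3
te_J = (8 + 4·14 + 20)/6 = 84/6 = 14

Forward pass:
ES_A = 0; EF_A = 11
ES_B = 0; EF_B = 6
ES_C = 0; EF_C = 7
ES_D = 0; EF_D = 14
ES_E = 0; EF_E = 12
ES_F = 6; EF_F = 6+3 = 9
ES_G = max(EF_C=7, EF_D=14) = 14; EF_G = 14+11 = 25
ES_H = 12; EF_H = 12+12 = 24
ES_I = 9; EF_I = 9+3 = 12
ES_J = max(EF_A=11, EF_B=6, EF_G=25, EF_H=24, EF_I=12) = 25; EF_J = 25+14 = 39
Expected project duration μ = 39 days. Critical path: D → G → J.

Backward pass:
LF_J = 39; LS_J = 39−14 = 25
LF_I = LS_J = 25; LS_I = 25−3 = 22
LF_H = LS_J = 25; LS_H = 25−12 = 13
LF_G = LS_J = 25; LS_G = 25−11 = 14
LF_F = LS_I = 22; LS_F = 22−3 = 19
LF_E = LS_H = 13; LS_E = 13−12 = 1
LF_D = LS_G = 14; LS_D = 14−14 = 0
LF_C = LS_G = 14; LS_C = 14−7 = 7
LF_B = min(LS_F=19, LS_J=25) = 19; LS_B = 19−6 = 13
LF_A = LS_J = 25; LS_A = 25−11 = 14
Slack_H = LS_H − ES_H = 13 − 12 = 1

1 days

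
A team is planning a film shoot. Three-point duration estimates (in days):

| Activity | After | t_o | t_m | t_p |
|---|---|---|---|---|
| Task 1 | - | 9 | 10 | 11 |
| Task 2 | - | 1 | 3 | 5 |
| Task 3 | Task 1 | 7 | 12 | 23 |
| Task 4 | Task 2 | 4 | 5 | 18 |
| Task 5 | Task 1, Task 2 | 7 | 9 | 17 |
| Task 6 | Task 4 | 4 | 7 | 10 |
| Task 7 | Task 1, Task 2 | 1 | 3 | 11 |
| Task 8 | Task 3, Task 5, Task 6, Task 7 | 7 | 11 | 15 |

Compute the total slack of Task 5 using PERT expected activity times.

3 days

te_Task 1 = (9 + 4·10 + 11)/6 = 60/6 = 10
te_Task 2 = (1 + 4·3 + 5)/6 = 18/6 = 3
te_Task 3 = (7 + 4·12 + 23)/6 = 78/6 = 13
te_Task 4 = (4 + 4·5 + 18)/6 = 42/6 = 7
te_Task 5 = (7 + 4·9 + 17)/6 = 60/6 = 10
te_Task 6 = (4 + 4·7 + 10)/6 = 42/6 = 7
te_Task 7 = (1 + 4·3 + 11)/6 = 24/6 = 4
te_Task 8 = (7 + 4·11 + 15)/6 = 66/6 = 11

Forward pass:
ES_Task 1 = 0; EF_Task 1 = 10
ES_Task 2 = 0; EF_Task 2 = 3
ES_Task 3 = 10; EF_Task 3 = 10+13 = 23
ES_Task 4 = 3; EF_Task 4 = 3+7 = 10
ES_Task 5 = max(EF_Task 1=10, EF_Task 2=3) = 10; EF_Task 5 = 10+10 = 20
ES_Task 6 = 10; EF_Task 6 = 10+7 = 17
ES_Task 7 = max(EF_Task 1=10, EF_Task 2=3) = 10; EF_Task 7 = 10+4 = 14
ES_Task 8 = max(EF_Task 3=23, EF_Task 5=20, EF_Task 6=17, EF_Task 7=14) = 23; EF_Task 8 = 23+11 = 34
Expected project duration μ = 34 days. Critical path: Task 1 → Task 3 → Task 8.

Backward pass:
LF_Task 8 = 34; LS_Task 8 = 34−11 = 23
LF_Task 7 = LS_Task 8 = 23; LS_Task 7 = 23−4 = 19
LF_Task 6 = LS_Task 8 = 23; LS_Task 6 = 23−7 = 16
LF_Task 5 = LS_Task 8 = 23; LS_Task 5 = 23−10 = 13
LF_Task 4 = LS_Task 6 = 16; LS_Task 4 = 16−7 = 9
LF_Task 3 = LS_Task 8 = 23; LS_Task 3 = 23−13 = 10
LF_Task 2 = min(LS_Task 4=9, LS_Task 5=13, LS_Task 7=19) = 9; LS_Task 2 = 9−3 = 6
LF_Task 1 = min(LS_Task 3=10, LS_Task 5=13, LS_Task 7=19) = 10; LS_Task 1 = 10−10 = 0
Slack_Task 5 = LS_Task 5 − ES_Task 5 = 13 − 10 = 3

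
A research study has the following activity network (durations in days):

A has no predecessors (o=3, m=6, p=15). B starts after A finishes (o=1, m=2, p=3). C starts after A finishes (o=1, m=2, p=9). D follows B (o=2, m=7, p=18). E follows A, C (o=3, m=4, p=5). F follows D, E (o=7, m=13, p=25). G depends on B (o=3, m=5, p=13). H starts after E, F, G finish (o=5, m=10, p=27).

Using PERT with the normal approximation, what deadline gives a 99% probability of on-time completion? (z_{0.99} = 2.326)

56.5 days

te_A = (3 + 4·6 + 15)/6 = 42/6 = 7; σ²_A = ((15−3)/6)² = 4.000
te_B = (1 + 4·2 + 3)/6 = 12/6 = 2; σ²_B = ((3−1)/6)² = 0.111
te_C = (1 + 4·2 + 9)/6 = 18/6 = 3; σ²_C = ((9−1)/6)² = 1.778
te_D = (2 + 4·7 + 18)/6 = 48/6 = 8; σ²_D = ((18−2)/6)² = 7.111
te_E = (3 + 4·4 + 5)/6 = 24/6 = 4; σ²_E = ((5−3)/6)² = 0.111
te_F = (7 + 4·13 + 25)/6 = 84/6 = 14; σ²_F = ((25−7)/6)² = 9.000
te_G = (3 + 4·5 + 13)/6 = 36/6 = 6; σ²_G = ((13−3)/6)² = 2.778
te_H = (5 + 4·10 + 27)/6 = 72/6 = 12; σ²_H = ((27−5)/6)² = 13.444

Forward pass:
ES_A = 0; EF_A = 7
ES_B = 7; EF_B = 7+2 = 9
ES_C = 7; EF_C = 7+3 = 10
ES_D = 9; EF_D = 9+8 = 17
ES_E = max(EF_A=7, EF_C=10) = 10; EF_E = 10+4 = 14
ES_F = max(EF_D=17, EF_E=14) = 17; EF_F = 17+14 = 31
ES_G = 9; EF_G = 9+6 = 15
ES_H = max(EF_E=14, EF_F=31, EF_G=15) = 31; EF_H = 31+12 = 43
Expected project duration μ = 43 days. Critical path: A → B → D → F → H.

Variance along critical path = 4.000 + 0.111 + 7.111 + 9.000 + 13.444 = 33.667; σ = 5.802 days.
D = μ + z·σ = 43 + 2.326·5.802 = 56.5 days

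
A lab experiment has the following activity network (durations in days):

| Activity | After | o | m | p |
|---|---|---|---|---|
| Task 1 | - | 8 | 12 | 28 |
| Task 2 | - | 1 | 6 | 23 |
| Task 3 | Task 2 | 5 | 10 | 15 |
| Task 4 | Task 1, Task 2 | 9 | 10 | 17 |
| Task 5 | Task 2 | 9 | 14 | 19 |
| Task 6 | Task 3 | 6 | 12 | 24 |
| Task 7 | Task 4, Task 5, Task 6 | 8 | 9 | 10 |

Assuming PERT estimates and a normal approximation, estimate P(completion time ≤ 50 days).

te_Task 1 = (8 + 4·12 + 28)/6 = 84/6 = 14; σ²_Task 1 = ((28−8)/6)² = 11.111
te_Task 2 = (1 + 4·6 + 23)/6 = 48/6 = 8; σ²_Task 2 = ((23−1)/6)² = 13.444
te_Task 3 = (5 + 4·10 + 15)/6 = 60/6 = 10; σ²_Task 3 = ((15−5)/6)² = 2.778
te_Task 4 = (9 + 4·10 + 17)/6 = 66/6 = 11; σ²_Task 4 = ((17−9)/6)² = 1.778
te_Task 5 = (9 + 4·14 + 19)/6 = 84/6 = 14; σ²_Task 5 = ((19−9)/6)² = 2.778
te_Task 6 = (6 + 4·12 + 24)/6 = 78/6 = 13; σ²_Task 6 = ((24−6)/6)² = 9.000
te_Task 7 = (8 + 4·9 + 10)/6 = 54/6 = 9; σ²_Task 7 = ((10−8)/6)² = 0.111

Forward pass:
ES_Task 1 = 0; EF_Task 1 = 14
ES_Task 2 = 0; EF_Task 2 = 8
ES_Task 3 = 8; EF_Task 3 = 8+10 = 18
ES_Task 4 = max(EF_Task 1=14, EF_Task 2=8) = 14; EF_Task 4 = 14+11 = 25
ES_Task 5 = 8; EF_Task 5 = 8+14 = 22
ES_Task 6 = 18; EF_Task 6 = 18+13 = 31
ES_Task 7 = max(EF_Task 4=25, EF_Task 5=22, EF_Task 6=31) = 31; EF_Task 7 = 31+9 = 40
Expected project duration μ = 40 days. Critical path: Task 2 → Task 3 → Task 6 → Task 7.

Variance along critical path = 13.444 + 2.778 + 9.000 + 0.111 = 25.333; σ = √25.333 = 5.033 days.
Z = (50 − 40) / 5.033 = 1.987
P(T ≤ 50) = Φ(1.987) ≈ 0.977

0.977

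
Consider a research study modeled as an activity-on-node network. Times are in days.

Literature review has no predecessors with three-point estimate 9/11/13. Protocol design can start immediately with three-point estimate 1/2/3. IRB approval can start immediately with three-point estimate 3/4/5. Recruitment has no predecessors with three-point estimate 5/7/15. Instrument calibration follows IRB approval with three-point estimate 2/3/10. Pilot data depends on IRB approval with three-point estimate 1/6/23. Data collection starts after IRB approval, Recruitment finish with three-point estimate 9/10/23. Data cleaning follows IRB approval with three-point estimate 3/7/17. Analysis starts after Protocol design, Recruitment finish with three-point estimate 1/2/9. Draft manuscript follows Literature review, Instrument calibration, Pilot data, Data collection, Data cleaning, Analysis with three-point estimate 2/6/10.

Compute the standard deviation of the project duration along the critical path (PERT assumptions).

3.16 days

te_Literature review = (9 + 4·11 + 13)/6 = 66/6 = 11; σ²_Literature review = ((13−9)/6)² = 0.444
te_Protocol design = (1 + 4·2 + 3)/6 = 12/6 = 2; σ²_Protocol design = ((3−1)/6)² = 0.111
te_IRB approval = (3 + 4·4 + 5)/6 = 24/6 = 4; σ²_IRB approval = ((5−3)/6)² = 0.111
te_Recruitment = (5 + 4·7 + 15)/6 = 48/6 = 8; σ²_Recruitment = ((15−5)/6)² = 2.778
te_Instrument calibration = (2 + 4·3 + 10)/6 = 24/6 = 4; σ²_Instrument calibration = ((10−2)/6)² = 1.778
te_Pilot data = (1 + 4·6 + 23)/6 = 48/6 = 8; σ²_Pilot data = ((23−1)/6)² = 13.444
te_Data collection = (9 + 4·10 + 23)/6 = 72/6 = 12; σ²_Data collection = ((23−9)/6)² = 5.444
te_Data cleaning = (3 + 4·7 + 17)/6 = 48/6 = 8; σ²_Data cleaning = ((17−3)/6)² = 5.444
te_Analysis = (1 + 4·2 + 9)/6 = 18/6 = 3; σ²_Analysis = ((9−1)/6)² = 1.778
te_Draft manuscript = (2 + 4·6 + 10)/6 = 36/6 = 6; σ²_Draft manuscript = ((10−2)/6)² = 1.778

Forward pass:
ES_Literature review = 0; EF_Literature review = 11
ES_Protocol design = 0; EF_Protocol design = 2
ES_IRB approval = 0; EF_IRB approval = 4
ES_Recruitment = 0; EF_Recruitment = 8
ES_Instrument calibration = 4; EF_Instrument calibration = 4+4 = 8
ES_Pilot data = 4; EF_Pilot data = 4+8 = 12
ES_Data collection = max(EF_IRB approval=4, EF_Recruitment=8) = 8; EF_Data collection = 8+12 = 20
ES_Data cleaning = 4; EF_Data cleaning = 4+8 = 12
ES_Analysis = max(EF_Protocol design=2, EF_Recruitment=8) = 8; EF_Analysis = 8+3 = 11
ES_Draft manuscript = max(EF_Literature review=11, EF_Instrument calibration=8, EF_Pilot data=12, EF_Data collection=20, EF_Data cleaning=12, EF_Analysis=11) = 20; EF_Draft manuscript = 20+6 = 26
Expected project duration μ = 26 days. Critical path: Recruitment → Data collection → Draft manuscript.

Variance along critical path = 2.778 + 5.444 + 1.778 = 10.000
σ = √10.000 = 3.162 days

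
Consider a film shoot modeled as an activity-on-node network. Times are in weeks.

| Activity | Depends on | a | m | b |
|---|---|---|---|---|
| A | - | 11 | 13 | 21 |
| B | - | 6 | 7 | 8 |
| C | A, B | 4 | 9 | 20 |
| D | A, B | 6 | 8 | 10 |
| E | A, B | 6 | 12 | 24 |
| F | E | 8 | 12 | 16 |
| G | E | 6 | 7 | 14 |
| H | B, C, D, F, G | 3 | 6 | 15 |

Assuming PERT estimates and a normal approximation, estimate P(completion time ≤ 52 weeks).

te_A = (11 + 4·13 + 21)/6 = 84/6 = 14; σ²_A = ((21−11)/6)² = 2.778
te_B = (6 + 4·7 + 8)/6 = 42/6 = 7; σ²_B = ((8−6)/6)² = 0.111
te_C = (4 + 4·9 + 20)/6 = 60/6 = 10; σ²_C = ((20−4)/6)² = 7.111
te_D = (6 + 4·8 + 10)/6 = 48/6 = 8; σ²_D = ((10−6)/6)² = 0.444
te_E = (6 + 4·12 + 24)/6 = 78/6 = 13; σ²_E = ((24−6)/6)² = 9.000
te_F = (8 + 4·12 + 16)/6 = 72/6 = 12; σ²_F = ((16−8)/6)² = 1.778
te_G = (6 + 4·7 + 14)/6 = 48/6 = 8; σ²_G = ((14−6)/6)² = 1.778
te_H = (3 + 4·6 + 15)/6 = 42/6 = 7; σ²_H = ((15−3)/6)² = 4.000

Forward pass:
ES_A = 0; EF_A = 14
ES_B = 0; EF_B = 7
ES_C = max(EF_A=14, EF_B=7) = 14; EF_C = 14+10 = 24
ES_D = max(EF_A=14, EF_B=7) = 14; EF_D = 14+8 = 22
ES_E = max(EF_A=14, EF_B=7) = 14; EF_E = 14+13 = 27
ES_F = 27; EF_F = 27+12 = 39
ES_G = 27; EF_G = 27+8 = 35
ES_H = max(EF_B=7, EF_C=24, EF_D=22, EF_F=39, EF_G=35) = 39; EF_H = 39+7 = 46
Expected project duration μ = 46 weeks. Critical path: A → E → F → H.

Variance along critical path = 2.778 + 9.000 + 1.778 + 4.000 = 17.556; σ = √17.556 = 4.190 weeks.
Z = (52 − 46) / 4.190 = 1.432
P(T ≤ 52) = Φ(1.432) ≈ 0.924

0.924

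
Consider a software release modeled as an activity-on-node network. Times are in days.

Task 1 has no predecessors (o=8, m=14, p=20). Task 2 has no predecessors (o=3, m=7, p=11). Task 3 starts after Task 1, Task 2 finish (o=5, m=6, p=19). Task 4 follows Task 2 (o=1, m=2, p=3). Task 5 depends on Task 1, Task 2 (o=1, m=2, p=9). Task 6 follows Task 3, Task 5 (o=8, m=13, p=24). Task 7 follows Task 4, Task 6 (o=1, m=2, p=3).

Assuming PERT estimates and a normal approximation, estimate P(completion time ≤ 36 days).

0.312

te_Task 1 = (8 + 4·14 + 20)/6 = 84/6 = 14; σ²_Task 1 = ((20−8)/6)² = 4.000
te_Task 2 = (3 + 4·7 + 11)/6 = 42/6 = 7; σ²_Task 2 = ((11−3)/6)² = 1.778
te_Task 3 = (5 + 4·6 + 19)/6 = 48/6 = 8; σ²_Task 3 = ((19−5)/6)² = 5.444
te_Task 4 = (1 + 4·2 + 3)/6 = 12/6 = 2; σ²_Task 4 = ((3−1)/6)² = 0.111
te_Task 5 = (1 + 4·2 + 9)/6 = 18/6 = 3; σ²_Task 5 = ((9−1)/6)² = 1.778
te_Task 6 = (8 + 4·13 + 24)/6 = 84/6 = 14; σ²_Task 6 = ((24−8)/6)² = 7.111
te_Task 7 = (1 + 4·2 + 3)/6 = 12/6 = 2; σ²_Task 7 = ((3−1)/6)² = 0.111

Forward pass:
ES_Task 1 = 0; EF_Task 1 = 14
ES_Task 2 = 0; EF_Task 2 = 7
ES_Task 3 = max(EF_Task 1=14, EF_Task 2=7) = 14; EF_Task 3 = 14+8 = 22
ES_Task 4 = 7; EF_Task 4 = 7+2 = 9
ES_Task 5 = max(EF_Task 1=14, EF_Task 2=7) = 14; EF_Task 5 = 14+3 = 17
ES_Task 6 = max(EF_Task 3=22, EF_Task 5=17) = 22; EF_Task 6 = 22+14 = 36
ES_Task 7 = max(EF_Task 4=9, EF_Task 6=36) = 36; EF_Task 7 = 36+2 = 38
Expected project duration μ = 38 days. Critical path: Task 1 → Task 3 → Task 6 → Task 7.

Variance along critical path = 4.000 + 5.444 + 7.111 + 0.111 = 16.667; σ = √16.667 = 4.082 days.
Z = (36 − 38) / 4.082 = -0.490
P(T ≤ 36) = Φ(-0.490) ≈ 0.312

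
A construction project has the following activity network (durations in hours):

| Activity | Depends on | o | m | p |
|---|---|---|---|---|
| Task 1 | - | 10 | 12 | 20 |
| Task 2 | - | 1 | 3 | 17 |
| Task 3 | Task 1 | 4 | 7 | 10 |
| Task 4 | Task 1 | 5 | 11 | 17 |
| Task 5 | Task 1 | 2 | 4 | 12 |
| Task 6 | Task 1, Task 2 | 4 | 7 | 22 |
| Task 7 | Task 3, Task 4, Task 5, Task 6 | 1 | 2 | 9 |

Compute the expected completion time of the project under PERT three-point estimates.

te_Task 1 = (10 + 4·12 + 20)/6 = 78/6 = 13
te_Task 2 = (1 + 4·3 + 17)/6 = 30/6 = 5
te_Task 3 = (4 + 4·7 + 10)/6 = 42/6 = 7
te_Task 4 = (5 + 4·11 + 17)/6 = 66/6 = 11
te_Task 5 = (2 + 4·4 + 12)/6 = 30/6 = 5
te_Task 6 = (4 + 4·7 + 22)/6 = 54/6 = 9
te_Task 7 = (1 + 4·2 + 9)/6 = 18/6 = 3

Forward pass:
ES_Task 1 = 0; EF_Task 1 = 13
ES_Task 2 = 0; EF_Task 2 = 5
ES_Task 3 = 13; EF_Task 3 = 13+7 = 20
ES_Task 4 = 13; EF_Task 4 = 13+11 = 24
ES_Task 5 = 13; EF_Task 5 = 13+5 = 18
ES_Task 6 = max(EF_Task 1=13, EF_Task 2=5) = 13; EF_Task 6 = 13+9 = 22
ES_Task 7 = max(EF_Task 3=20, EF_Task 4=24, EF_Task 5=18, EF_Task 6=22) = 24; EF_Task 7 = 24+3 = 27
Expected project duration μ = 27 hours. Critical path: Task 1 → Task 4 → Task 7.

27 hours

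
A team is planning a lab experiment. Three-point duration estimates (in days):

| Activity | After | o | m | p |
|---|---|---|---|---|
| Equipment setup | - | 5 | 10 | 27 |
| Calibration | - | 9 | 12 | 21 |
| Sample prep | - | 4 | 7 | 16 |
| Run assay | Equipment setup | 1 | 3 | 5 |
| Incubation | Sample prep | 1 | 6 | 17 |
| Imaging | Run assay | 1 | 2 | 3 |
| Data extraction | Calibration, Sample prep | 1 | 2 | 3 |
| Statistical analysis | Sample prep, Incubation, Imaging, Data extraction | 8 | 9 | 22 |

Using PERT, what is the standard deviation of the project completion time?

te_Equipment setup = (5 + 4·10 + 27)/6 = 72/6 = 12; σ²_Equipment setup = ((27−5)/6)² = 13.444
te_Calibration = (9 + 4·12 + 21)/6 = 78/6 = 13; σ²_Calibration = ((21−9)/6)² = 4.000
te_Sample prep = (4 + 4·7 + 16)/6 = 48/6 = 8; σ²_Sample prep = ((16−4)/6)² = 4.000
te_Run assay = (1 + 4·3 + 5)/6 = 18/6 = 3; σ²_Run assay = ((5−1)/6)² = 0.444
te_Incubation = (1 + 4·6 + 17)/6 = 42/6 = 7; σ²_Incubation = ((17−1)/6)² = 7.111
te_Imaging = (1 + 4·2 + 3)/6 = 12/6 = 2; σ²_Imaging = ((3−1)/6)² = 0.111
te_Data extraction = (1 + 4·2 + 3)/6 = 12/6 = 2; σ²_Data extraction = ((3−1)/6)² = 0.111
te_Statistical analysis = (8 + 4·9 + 22)/6 = 66/6 = 11; σ²_Statistical analysis = ((22−8)/6)² = 5.444

Forward pass:
ES_Equipment setup = 0; EF_Equipment setup = 12
ES_Calibration = 0; EF_Calibration = 13
ES_Sample prep = 0; EF_Sample prep = 8
ES_Run assay = 12; EF_Run assay = 12+3 = 15
ES_Incubation = 8; EF_Incubation = 8+7 = 15
ES_Imaging = 15; EF_Imaging = 15+2 = 17
ES_Data extraction = max(EF_Calibration=13, EF_Sample prep=8) = 13; EF_Data extraction = 13+2 = 15
ES_Statistical analysis = max(EF_Sample prep=8, EF_Incubation=15, EF_Imaging=17, EF_Data extraction=15) = 17; EF_Statistical analysis = 17+11 = 28
Expected project duration μ = 28 days. Critical path: Equipment setup → Run assay → Imaging → Statistical analysis.

Variance along critical path = 13.444 + 0.444 + 0.111 + 5.444 = 19.444
σ = √19.444 = 4.410 days

4.41 days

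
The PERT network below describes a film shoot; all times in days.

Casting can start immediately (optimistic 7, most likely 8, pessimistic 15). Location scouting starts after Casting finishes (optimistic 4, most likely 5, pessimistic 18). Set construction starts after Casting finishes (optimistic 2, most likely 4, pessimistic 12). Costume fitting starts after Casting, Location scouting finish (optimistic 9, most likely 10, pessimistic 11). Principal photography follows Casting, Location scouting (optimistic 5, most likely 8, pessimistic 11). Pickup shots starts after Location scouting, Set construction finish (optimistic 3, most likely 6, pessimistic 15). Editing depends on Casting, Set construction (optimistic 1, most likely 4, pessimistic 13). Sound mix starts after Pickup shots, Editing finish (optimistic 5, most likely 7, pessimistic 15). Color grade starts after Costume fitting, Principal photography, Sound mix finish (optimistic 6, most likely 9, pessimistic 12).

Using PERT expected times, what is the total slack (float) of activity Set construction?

te_Casting = (7 + 4·8 + 15)/6 = 54/6 = 9
te_Location scouting = (4 + 4·5 + 18)/6 = 42/6 = 7
te_Set construction = (2 + 4·4 + 12)/6 = 30/6 = 5
te_Costume fitting = (9 + 4·10 + 11)/6 = 60/6 = 10
te_Principal photography = (5 + 4·8 + 11)/6 = 48/6 = 8
te_Pickup shots = (3 + 4·6 + 15)/6 = 42/6 = 7
te_Editing = (1 + 4·4 + 13)/6 = 30/6 = 5
te_Sound mix = (5 + 4·7 + 15)/6 = 48/6 = 8
te_Color grade = (6 + 4·9 + 12)/6 = 54/6 = 9

Forward pass:
ES_Casting = 0; EF_Casting = 9
ES_Location scouting = 9; EF_Location scouting = 9+7 = 16
ES_Set construction = 9; EF_Set construction = 9+5 = 14
ES_Costume fitting = max(EF_Casting=9, EF_Location scouting=16) = 16; EF_Costume fitting = 16+10 = 26
ES_Principal photography = max(EF_Casting=9, EF_Location scouting=16) = 16; EF_Principal photography = 16+8 = 24
ES_Pickup shots = max(EF_Location scouting=16, EF_Set construction=14) = 16; EF_Pickup shots = 16+7 = 23
ES_Editing = max(EF_Casting=9, EF_Set construction=14) = 14; EF_Editing = 14+5 = 19
ES_Sound mix = max(EF_Pickup shots=23, EF_Editing=19) = 23; EF_Sound mix = 23+8 = 31
ES_Color grade = max(EF_Costume fitting=26, EF_Principal photography=24, EF_Sound mix=31) = 31; EF_Color grade = 31+9 = 40
Expected project duration μ = 40 days. Critical path: Casting → Location scouting → Pickup shots → Sound mix → Color grade.

Backward pass:
LF_Color grade = 40; LS_Color grade = 40−9 = 31
LF_Sound mix = LS_Color grade = 31; LS_Sound mix = 31−8 = 23
LF_Editing = LS_Sound mix = 23; LS_Editing = 23−5 = 18
LF_Pickup shots = LS_Sound mix = 23; LS_Pickup shots = 23−7 = 16
LF_Principal photography = LS_Color grade = 31; LS_Principal photography = 31−8 = 23
LF_Costume fitting = LS_Color grade = 31; LS_Costume fitting = 31−10 = 21
LF_Set construction = min(LS_Pickup shots=16, LS_Editing=18) = 16; LS_Set construction = 16−5 = 11
LF_Location scouting = min(LS_Costume fitting=21, LS_Principal photography=23, LS_Pickup shots=16) = 16; LS_Location scouting = 16−7 = 9
LF_Casting = min(LS_Location scouting=9, LS_Set construction=11, LS_Costume fitting=21, LS_Principal photography=23, LS_Editing=18) = 9; LS_Casting = 9−9 = 0
Slack_Set construction = LS_Set construction − ES_Set construction = 11 − 9 = 2

2 days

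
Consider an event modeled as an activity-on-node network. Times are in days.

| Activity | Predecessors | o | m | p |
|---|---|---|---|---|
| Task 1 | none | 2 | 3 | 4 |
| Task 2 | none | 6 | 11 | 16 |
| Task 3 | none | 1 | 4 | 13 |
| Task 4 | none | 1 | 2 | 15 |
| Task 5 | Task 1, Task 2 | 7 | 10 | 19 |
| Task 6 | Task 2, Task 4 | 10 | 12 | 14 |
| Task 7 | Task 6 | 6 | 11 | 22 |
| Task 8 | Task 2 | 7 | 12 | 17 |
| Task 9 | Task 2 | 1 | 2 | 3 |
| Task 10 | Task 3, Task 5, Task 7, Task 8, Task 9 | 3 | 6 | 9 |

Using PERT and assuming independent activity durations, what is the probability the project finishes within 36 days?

te_Task 1 = (2 + 4·3 + 4)/6 = 18/6 = 3; σ²_Task 1 = ((4−2)/6)² = 0.111
te_Task 2 = (6 + 4·11 + 16)/6 = 66/6 = 11; σ²_Task 2 = ((16−6)/6)² = 2.778
te_Task 3 = (1 + 4·4 + 13)/6 = 30/6 = 5; σ²_Task 3 = ((13−1)/6)² = 4.000
te_Task 4 = (1 + 4·2 + 15)/6 = 24/6 = 4; σ²_Task 4 = ((15−1)/6)² = 5.444
te_Task 5 = (7 + 4·10 + 19)/6 = 66/6 = 11; σ²_Task 5 = ((19−7)/6)² = 4.000
te_Task 6 = (10 + 4·12 + 14)/6 = 72/6 = 12; σ²_Task 6 = ((14−10)/6)² = 0.444
te_Task 7 = (6 + 4·11 + 22)/6 = 72/6 = 12; σ²_Task 7 = ((22−6)/6)² = 7.111
te_Task 8 = (7 + 4·12 + 17)/6 = 72/6 = 12; σ²_Task 8 = ((17−7)/6)² = 2.778
te_Task 9 = (1 + 4·2 + 3)/6 = 12/6 = 2; σ²_Task 9 = ((3−1)/6)² = 0.111
te_Task 10 = (3 + 4·6 + 9)/6 = 36/6 = 6; σ²_Task 10 = ((9−3)/6)² = 1.000

Forward pass:
ES_Task 1 = 0; EF_Task 1 = 3
ES_Task 2 = 0; EF_Task 2 = 11
ES_Task 3 = 0; EF_Task 3 = 5
ES_Task 4 = 0; EF_Task 4 = 4
ES_Task 5 = max(EF_Task 1=3, EF_Task 2=11) = 11; EF_Task 5 = 11+11 = 22
ES_Task 6 = max(EF_Task 2=11, EF_Task 4=4) = 11; EF_Task 6 = 11+12 = 23
ES_Task 7 = 23; EF_Task 7 = 23+12 = 35
ES_Task 8 = 11; EF_Task 8 = 11+12 = 23
ES_Task 9 = 11; EF_Task 9 = 11+2 = 13
ES_Task 10 = max(EF_Task 3=5, EF_Task 5=22, EF_Task 7=35, EF_Task 8=23, EF_Task 9=13) = 35; EF_Task 10 = 35+6 = 41
Expected project duration μ = 41 days. Critical path: Task 2 → Task 6 → Task 7 → Task 10.

Variance along critical path = 2.778 + 0.444 + 7.111 + 1.000 = 11.333; σ = √11.333 = 3.367 days.
Z = (36 − 41) / 3.367 = -1.485
P(T ≤ 36) = Φ(-1.485) ≈ 0.069

0.069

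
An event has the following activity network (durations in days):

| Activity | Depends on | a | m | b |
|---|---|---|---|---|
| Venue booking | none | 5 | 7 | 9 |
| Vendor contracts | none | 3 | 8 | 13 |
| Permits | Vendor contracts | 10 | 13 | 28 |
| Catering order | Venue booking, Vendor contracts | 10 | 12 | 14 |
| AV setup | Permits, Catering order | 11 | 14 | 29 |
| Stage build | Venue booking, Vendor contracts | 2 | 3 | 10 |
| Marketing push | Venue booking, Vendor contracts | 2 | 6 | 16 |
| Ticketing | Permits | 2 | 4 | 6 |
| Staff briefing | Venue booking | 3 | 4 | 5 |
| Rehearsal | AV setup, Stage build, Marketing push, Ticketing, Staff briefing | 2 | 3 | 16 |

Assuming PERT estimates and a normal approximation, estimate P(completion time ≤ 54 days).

0.975

te_Venue booking = (5 + 4·7 + 9)/6 = 42/6 = 7; σ²_Venue booking = ((9−5)/6)² = 0.444
te_Vendor contracts = (3 + 4·8 + 13)/6 = 48/6 = 8; σ²_Vendor contracts = ((13−3)/6)² = 2.778
te_Permits = (10 + 4·13 + 28)/6 = 90/6 = 15; σ²_Permits = ((28−10)/6)² = 9.000
te_Catering order = (10 + 4·12 + 14)/6 = 72/6 = 12; σ²_Catering order = ((14−10)/6)² = 0.444
te_AV setup = (11 + 4·14 + 29)/6 = 96/6 = 16; σ²_AV setup = ((29−11)/6)² = 9.000
te_Stage build = (2 + 4·3 + 10)/6 = 24/6 = 4; σ²_Stage build = ((10−2)/6)² = 1.778
te_Marketing push = (2 + 4·6 + 16)/6 = 42/6 = 7; σ²_Marketing push = ((16−2)/6)² = 5.444
te_Ticketing = (2 + 4·4 + 6)/6 = 24/6 = 4; σ²_Ticketing = ((6−2)/6)² = 0.444
te_Staff briefing = (3 + 4·4 + 5)/6 = 24/6 = 4; σ²_Staff briefing = ((5−3)/6)² = 0.111
te_Rehearsal = (2 + 4·3 + 16)/6 = 30/6 = 5; σ²_Rehearsal = ((16−2)/6)² = 5.444

Forward pass:
ES_Venue booking = 0; EF_Venue booking = 7
ES_Vendor contracts = 0; EF_Vendor contracts = 8
ES_Permits = 8; EF_Permits = 8+15 = 23
ES_Catering order = max(EF_Venue booking=7, EF_Vendor contracts=8) = 8; EF_Catering order = 8+12 = 20
ES_AV setup = max(EF_Permits=23, EF_Catering order=20) = 23; EF_AV setup = 23+16 = 39
ES_Stage build = max(EF_Venue booking=7, EF_Vendor contracts=8) = 8; EF_Stage build = 8+4 = 12
ES_Marketing push = max(EF_Venue booking=7, EF_Vendor contracts=8) = 8; EF_Marketing push = 8+7 = 15
ES_Ticketing = 23; EF_Ticketing = 23+4 = 27
ES_Staff briefing = 7; EF_Staff briefing = 7+4 = 11
ES_Rehearsal = max(EF_AV setup=39, EF_Stage build=12, EF_Marketing push=15, EF_Ticketing=27, EF_Staff briefing=11) = 39; EF_Rehearsal = 39+5 = 44
Expected project duration μ = 44 days. Critical path: Vendor contracts → Permits → AV setup → Rehearsal.

Variance along critical path = 2.778 + 9.000 + 9.000 + 5.444 = 26.222; σ = √26.222 = 5.121 days.
Z = (54 − 44) / 5.121 = 1.953
P(T ≤ 54) = Φ(1.953) ≈ 0.975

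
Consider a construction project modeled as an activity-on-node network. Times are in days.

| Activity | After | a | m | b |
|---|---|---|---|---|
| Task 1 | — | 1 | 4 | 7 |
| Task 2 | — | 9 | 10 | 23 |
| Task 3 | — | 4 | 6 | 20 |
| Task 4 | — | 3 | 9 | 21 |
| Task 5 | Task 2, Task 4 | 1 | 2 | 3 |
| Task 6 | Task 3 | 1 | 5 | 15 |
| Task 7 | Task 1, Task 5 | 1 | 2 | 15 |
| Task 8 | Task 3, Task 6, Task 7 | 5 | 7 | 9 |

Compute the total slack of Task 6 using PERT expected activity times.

te_Task 1 = (1 + 4·4 + 7)/6 = 24/6 = 4
te_Task 2 = (9 + 4·10 + 23)/6 = 72/6 = 12
te_Task 3 = (4 + 4·6 + 20)/6 = 48/6 = 8
te_Task 4 = (3 + 4·9 + 21)/6 = 60/6 = 10
te_Task 5 = (1 + 4·2 + 3)/6 = 12/6 = 2
te_Task 6 = (1 + 4·5 + 15)/6 = 36/6 = 6
te_Task 7 = (1 + 4·2 + 15)/6 = 24/6 = 4
te_Task 8 = (5 + 4·7 + 9)/6 = 42/6 = 7

Forward pass:
ES_Task 1 = 0; EF_Task 1 = 4
ES_Task 2 = 0; EF_Task 2 = 12
ES_Task 3 = 0; EF_Task 3 = 8
ES_Task 4 = 0; EF_Task 4 = 10
ES_Task 5 = max(EF_Task 2=12, EF_Task 4=10) = 12; EF_Task 5 = 12+2 = 14
ES_Task 6 = 8; EF_Task 6 = 8+6 = 14
ES_Task 7 = max(EF_Task 1=4, EF_Task 5=14) = 14; EF_Task 7 = 14+4 = 18
ES_Task 8 = max(EF_Task 3=8, EF_Task 6=14, EF_Task 7=18) = 18; EF_Task 8 = 18+7 = 25
Expected project duration μ = 25 days. Critical path: Task 2 → Task 5 → Task 7 → Task 8.

Backward pass:
LF_Task 8 = 25; LS_Task 8 = 25−7 = 18
LF_Task 7 = LS_Task 8 = 18; LS_Task 7 = 18−4 = 14
LF_Task 6 = LS_Task 8 = 18; LS_Task 6 = 18−6 = 12
LF_Task 5 = LS_Task 7 = 14; LS_Task 5 = 14−2 = 12
LF_Task 4 = LS_Task 5 = 12; LS_Task 4 = 12−10 = 2
LF_Task 3 = min(LS_Task 6=12, LS_Task 8=18) = 12; LS_Task 3 = 12−8 = 4
LF_Task 2 = LS_Task 5 = 12; LS_Task 2 = 12−12 = 0
LF_Task 1 = LS_Task 7 = 14; LS_Task 1 = 14−4 = 10
Slack_Task 6 = LS_Task 6 − ES_Task 6 = 12 − 8 = 4

4 days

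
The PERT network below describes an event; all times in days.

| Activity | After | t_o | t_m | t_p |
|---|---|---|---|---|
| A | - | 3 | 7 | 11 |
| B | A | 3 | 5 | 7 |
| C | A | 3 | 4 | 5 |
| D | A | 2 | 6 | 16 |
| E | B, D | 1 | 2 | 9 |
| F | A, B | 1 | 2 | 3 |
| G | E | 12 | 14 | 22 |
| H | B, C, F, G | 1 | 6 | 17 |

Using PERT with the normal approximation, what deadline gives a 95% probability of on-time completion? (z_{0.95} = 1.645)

te_A = (3 + 4·7 + 11)/6 = 42/6 = 7; σ²_A = ((11−3)/6)² = 1.778
te_B = (3 + 4·5 + 7)/6 = 30/6 = 5; σ²_B = ((7−3)/6)² = 0.444
te_C = (3 + 4·4 + 5)/6 = 24/6 = 4; σ²_C = ((5−3)/6)² = 0.111
te_D = (2 + 4·6 + 16)/6 = 42/6 = 7; σ²_D = ((16−2)/6)² = 5.444
te_E = (1 + 4·2 + 9)/6 = 18/6 = 3; σ²_E = ((9−1)/6)² = 1.778
te_F = (1 + 4·2 + 3)/6 = 12/6 = 2; σ²_F = ((3−1)/6)² = 0.111
te_G = (12 + 4·14 + 22)/6 = 90/6 = 15; σ²_G = ((22−12)/6)² = 2.778
te_H = (1 + 4·6 + 17)/6 = 42/6 = 7; σ²_H = ((17−1)/6)² = 7.111

Forward pass:
ES_A = 0; EF_A = 7
ES_B = 7; EF_B = 7+5 = 12
ES_C = 7; EF_C = 7+4 = 11
ES_D = 7; EF_D = 7+7 = 14
ES_E = max(EF_B=12, EF_D=14) = 14; EF_E = 14+3 = 17
ES_F = max(EF_A=7, EF_B=12) = 12; EF_F = 12+2 = 14
ES_G = 17; EF_G = 17+15 = 32
ES_H = max(EF_B=12, EF_C=11, EF_F=14, EF_G=32) = 32; EF_H = 32+7 = 39
Expected project duration μ = 39 days. Critical path: A → D → E → G → H.

Variance along critical path = 1.778 + 5.444 + 1.778 + 2.778 + 7.111 = 18.889; σ = 4.346 days.
D = μ + z·σ = 39 + 1.645·4.346 = 46.1 days

46.1 days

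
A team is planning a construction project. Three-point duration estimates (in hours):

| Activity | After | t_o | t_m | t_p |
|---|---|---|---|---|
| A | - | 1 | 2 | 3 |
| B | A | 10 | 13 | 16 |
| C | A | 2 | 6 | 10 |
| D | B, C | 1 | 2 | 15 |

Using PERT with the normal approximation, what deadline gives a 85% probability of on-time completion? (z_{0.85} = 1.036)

21.7 hours

te_A = (1 + 4·2 + 3)/6 = 12/6 = 2; σ²_A = ((3−1)/6)² = 0.111
te_B = (10 + 4·13 + 16)/6 = 78/6 = 13; σ²_B = ((16−10)/6)² = 1.000
te_C = (2 + 4·6 + 10)/6 = 36/6 = 6; σ²_C = ((10−2)/6)² = 1.778
te_D = (1 + 4·2 + 15)/6 = 24/6 = 4; σ²_D = ((15−1)/6)² = 5.444

Forward pass:
ES_A = 0; EF_A = 2
ES_B = 2; EF_B = 2+13 = 15
ES_C = 2; EF_C = 2+6 = 8
ES_D = max(EF_B=15, EF_C=8) = 15; EF_D = 15+4 = 19
Expected project duration μ = 19 hours. Critical path: A → B → D.

Variance along critical path = 0.111 + 1.000 + 5.444 = 6.556; σ = 2.560 hours.
D = μ + z·σ = 19 + 1.036·2.560 = 21.7 hours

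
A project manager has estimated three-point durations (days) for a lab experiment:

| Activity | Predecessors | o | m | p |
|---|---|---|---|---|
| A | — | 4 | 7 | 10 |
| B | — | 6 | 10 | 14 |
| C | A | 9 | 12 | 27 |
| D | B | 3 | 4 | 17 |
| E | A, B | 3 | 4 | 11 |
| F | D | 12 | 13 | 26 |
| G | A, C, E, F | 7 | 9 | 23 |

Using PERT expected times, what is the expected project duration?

te_A = (4 + 4·7 + 10)/6 = 42/6 = 7
te_B = (6 + 4·10 + 14)/6 = 60/6 = 10
te_C = (9 + 4·12 + 27)/6 = 84/6 = 14
te_D = (3 + 4·4 + 17)/6 = 36/6 = 6
te_E = (3 + 4·4 + 11)/6 = 30/6 = 5
te_F = (12 + 4·13 + 26)/6 = 90/6 = 15
te_G = (7 + 4·9 + 23)/6 = 66/6 = 11

Forward pass:
ES_A = 0; EF_A = 7
ES_B = 0; EF_B = 10
ES_C = 7; EF_C = 7+14 = 21
ES_D = 10; EF_D = 10+6 = 16
ES_E = max(EF_A=7, EF_B=10) = 10; EF_E = 10+5 = 15
ES_F = 16; EF_F = 16+15 = 31
ES_G = max(EF_A=7, EF_C=21, EF_E=15, EF_F=31) = 31; EF_G = 31+11 = 42
Expected project duration μ = 42 days. Critical path: B → D → F → G.

42 days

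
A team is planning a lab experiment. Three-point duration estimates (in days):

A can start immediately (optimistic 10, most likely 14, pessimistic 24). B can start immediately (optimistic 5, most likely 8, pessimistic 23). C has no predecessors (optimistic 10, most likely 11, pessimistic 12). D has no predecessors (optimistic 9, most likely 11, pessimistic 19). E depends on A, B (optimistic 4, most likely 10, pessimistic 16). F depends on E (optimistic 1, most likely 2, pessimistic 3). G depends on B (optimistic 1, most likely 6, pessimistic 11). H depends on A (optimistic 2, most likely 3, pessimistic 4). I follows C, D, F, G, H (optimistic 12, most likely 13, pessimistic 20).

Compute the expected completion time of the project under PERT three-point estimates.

41 days

te_A = (10 + 4·14 + 24)/6 = 90/6 = 15
te_B = (5 + 4·8 + 23)/6 = 60/6 = 10
te_C = (10 + 4·11 + 12)/6 = 66/6 = 11
te_D = (9 + 4·11 + 19)/6 = 72/6 = 12
te_E = (4 + 4·10 + 16)/6 = 60/6 = 10
te_F = (1 + 4·2 + 3)/6 = 12/6 = 2
te_G = (1 + 4·6 + 11)/6 = 36/6 = 6
te_H = (2 + 4·3 + 4)/6 = 18/6 = 3
te_I = (12 + 4·13 + 20)/6 = 84/6 = 14

Forward pass:
ES_A = 0; EF_A = 15
ES_B = 0; EF_B = 10
ES_C = 0; EF_C = 11
ES_D = 0; EF_D = 12
ES_E = max(EF_A=15, EF_B=10) = 15; EF_E = 15+10 = 25
ES_F = 25; EF_F = 25+2 = 27
ES_G = 10; EF_G = 10+6 = 16
ES_H = 15; EF_H = 15+3 = 18
ES_I = max(EF_C=11, EF_D=12, EF_F=27, EF_G=16, EF_H=18) = 27; EF_I = 27+14 = 41
Expected project duration μ = 41 days. Critical path: A → E → F → I.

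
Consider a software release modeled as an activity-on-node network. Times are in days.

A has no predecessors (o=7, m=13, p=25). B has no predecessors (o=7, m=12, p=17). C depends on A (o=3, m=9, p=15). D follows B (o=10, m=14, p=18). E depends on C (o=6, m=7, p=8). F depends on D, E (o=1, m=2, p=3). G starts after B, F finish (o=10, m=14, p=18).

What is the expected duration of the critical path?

46 days

te_A = (7 + 4·13 + 25)/6 = 84/6 = 14
te_B = (7 + 4·12 + 17)/6 = 72/6 = 12
te_C = (3 + 4·9 + 15)/6 = 54/6 = 9
te_D = (10 + 4·14 + 18)/6 = 84/6 = 14
te_E = (6 + 4·7 + 8)/6 = 42/6 = 7
te_F = (1 + 4·2 + 3)/6 = 12/6 = 2
te_G = (10 + 4·14 + 18)/6 = 84/6 = 14

Forward pass:
ES_A = 0; EF_A = 14
ES_B = 0; EF_B = 12
ES_C = 14; EF_C = 14+9 = 23
ES_D = 12; EF_D = 12+14 = 26
ES_E = 23; EF_E = 23+7 = 30
ES_F = max(EF_D=26, EF_E=30) = 30; EF_F = 30+2 = 32
ES_G = max(EF_B=12, EF_F=32) = 32; EF_G = 32+14 = 46
Expected project duration μ = 46 days. Critical path: A → C → E → F → G.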